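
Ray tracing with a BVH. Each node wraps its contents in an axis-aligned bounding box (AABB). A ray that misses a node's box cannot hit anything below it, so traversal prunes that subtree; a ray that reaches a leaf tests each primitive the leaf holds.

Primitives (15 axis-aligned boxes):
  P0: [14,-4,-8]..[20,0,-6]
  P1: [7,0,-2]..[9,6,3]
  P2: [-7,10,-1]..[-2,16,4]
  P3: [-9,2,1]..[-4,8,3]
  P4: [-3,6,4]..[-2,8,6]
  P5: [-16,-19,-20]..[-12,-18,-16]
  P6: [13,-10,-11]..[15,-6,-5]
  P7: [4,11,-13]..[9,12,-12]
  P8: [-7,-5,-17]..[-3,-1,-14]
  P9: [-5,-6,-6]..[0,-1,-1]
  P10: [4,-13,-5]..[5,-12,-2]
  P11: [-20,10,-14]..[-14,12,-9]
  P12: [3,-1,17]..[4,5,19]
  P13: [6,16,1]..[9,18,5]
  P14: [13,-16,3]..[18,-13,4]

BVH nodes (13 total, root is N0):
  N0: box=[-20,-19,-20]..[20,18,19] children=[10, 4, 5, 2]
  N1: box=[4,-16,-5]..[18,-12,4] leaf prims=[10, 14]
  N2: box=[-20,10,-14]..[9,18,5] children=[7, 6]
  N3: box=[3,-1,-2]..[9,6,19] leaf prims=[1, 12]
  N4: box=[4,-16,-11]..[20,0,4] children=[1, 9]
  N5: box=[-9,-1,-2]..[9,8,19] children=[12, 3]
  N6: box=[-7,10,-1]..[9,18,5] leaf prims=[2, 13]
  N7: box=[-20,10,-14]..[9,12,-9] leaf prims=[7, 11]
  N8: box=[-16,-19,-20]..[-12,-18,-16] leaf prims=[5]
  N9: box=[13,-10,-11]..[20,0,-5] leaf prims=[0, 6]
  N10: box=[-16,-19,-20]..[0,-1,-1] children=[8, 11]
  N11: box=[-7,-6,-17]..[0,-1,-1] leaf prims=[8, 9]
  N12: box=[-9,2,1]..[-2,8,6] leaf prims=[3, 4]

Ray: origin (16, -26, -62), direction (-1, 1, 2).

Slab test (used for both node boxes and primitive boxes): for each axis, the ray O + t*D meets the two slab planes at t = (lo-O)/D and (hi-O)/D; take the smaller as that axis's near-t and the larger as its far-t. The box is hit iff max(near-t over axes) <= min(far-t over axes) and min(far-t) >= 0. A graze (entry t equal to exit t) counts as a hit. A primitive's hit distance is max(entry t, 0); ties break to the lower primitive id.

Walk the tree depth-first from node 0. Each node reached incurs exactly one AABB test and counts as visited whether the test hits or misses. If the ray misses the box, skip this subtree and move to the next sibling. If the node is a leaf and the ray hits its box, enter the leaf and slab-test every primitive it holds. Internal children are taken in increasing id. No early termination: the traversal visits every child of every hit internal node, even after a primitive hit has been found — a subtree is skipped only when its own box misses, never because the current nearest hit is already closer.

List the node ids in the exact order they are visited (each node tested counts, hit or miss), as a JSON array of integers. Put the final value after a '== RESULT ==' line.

Traverse from the root:
N0 x:[-4,36] y:[7,44] z:[21,81/2] -> hit [21,36], descend [2, 4, 5, 10]
  N2 x:[7,36] y:[36,44] z:[24,67/2] -> miss, prune
  N4 x:[-4,12] y:[10,26] z:[51/2,33] -> miss, prune
  N5 x:[7,25] y:[25,34] z:[30,81/2] -> miss, prune
  N10 x:[16,32] y:[7,25] z:[21,61/2] -> hit [21,25], descend [8, 11]
    N8 x:[28,32] y:[7,8] z:[21,23] -> miss, prune
    N11 x:[16,23] y:[20,25] z:[45/2,61/2] -> hit [45/2,23] leaf, test {P8@t=45/2, P9(miss)}

Summary -> nodes [0, 2, 4, 5, 10, 8, 11]; box-tests=7; leaf-entries=1; first=P8

== RESULT ==
[0, 2, 4, 5, 10, 8, 11]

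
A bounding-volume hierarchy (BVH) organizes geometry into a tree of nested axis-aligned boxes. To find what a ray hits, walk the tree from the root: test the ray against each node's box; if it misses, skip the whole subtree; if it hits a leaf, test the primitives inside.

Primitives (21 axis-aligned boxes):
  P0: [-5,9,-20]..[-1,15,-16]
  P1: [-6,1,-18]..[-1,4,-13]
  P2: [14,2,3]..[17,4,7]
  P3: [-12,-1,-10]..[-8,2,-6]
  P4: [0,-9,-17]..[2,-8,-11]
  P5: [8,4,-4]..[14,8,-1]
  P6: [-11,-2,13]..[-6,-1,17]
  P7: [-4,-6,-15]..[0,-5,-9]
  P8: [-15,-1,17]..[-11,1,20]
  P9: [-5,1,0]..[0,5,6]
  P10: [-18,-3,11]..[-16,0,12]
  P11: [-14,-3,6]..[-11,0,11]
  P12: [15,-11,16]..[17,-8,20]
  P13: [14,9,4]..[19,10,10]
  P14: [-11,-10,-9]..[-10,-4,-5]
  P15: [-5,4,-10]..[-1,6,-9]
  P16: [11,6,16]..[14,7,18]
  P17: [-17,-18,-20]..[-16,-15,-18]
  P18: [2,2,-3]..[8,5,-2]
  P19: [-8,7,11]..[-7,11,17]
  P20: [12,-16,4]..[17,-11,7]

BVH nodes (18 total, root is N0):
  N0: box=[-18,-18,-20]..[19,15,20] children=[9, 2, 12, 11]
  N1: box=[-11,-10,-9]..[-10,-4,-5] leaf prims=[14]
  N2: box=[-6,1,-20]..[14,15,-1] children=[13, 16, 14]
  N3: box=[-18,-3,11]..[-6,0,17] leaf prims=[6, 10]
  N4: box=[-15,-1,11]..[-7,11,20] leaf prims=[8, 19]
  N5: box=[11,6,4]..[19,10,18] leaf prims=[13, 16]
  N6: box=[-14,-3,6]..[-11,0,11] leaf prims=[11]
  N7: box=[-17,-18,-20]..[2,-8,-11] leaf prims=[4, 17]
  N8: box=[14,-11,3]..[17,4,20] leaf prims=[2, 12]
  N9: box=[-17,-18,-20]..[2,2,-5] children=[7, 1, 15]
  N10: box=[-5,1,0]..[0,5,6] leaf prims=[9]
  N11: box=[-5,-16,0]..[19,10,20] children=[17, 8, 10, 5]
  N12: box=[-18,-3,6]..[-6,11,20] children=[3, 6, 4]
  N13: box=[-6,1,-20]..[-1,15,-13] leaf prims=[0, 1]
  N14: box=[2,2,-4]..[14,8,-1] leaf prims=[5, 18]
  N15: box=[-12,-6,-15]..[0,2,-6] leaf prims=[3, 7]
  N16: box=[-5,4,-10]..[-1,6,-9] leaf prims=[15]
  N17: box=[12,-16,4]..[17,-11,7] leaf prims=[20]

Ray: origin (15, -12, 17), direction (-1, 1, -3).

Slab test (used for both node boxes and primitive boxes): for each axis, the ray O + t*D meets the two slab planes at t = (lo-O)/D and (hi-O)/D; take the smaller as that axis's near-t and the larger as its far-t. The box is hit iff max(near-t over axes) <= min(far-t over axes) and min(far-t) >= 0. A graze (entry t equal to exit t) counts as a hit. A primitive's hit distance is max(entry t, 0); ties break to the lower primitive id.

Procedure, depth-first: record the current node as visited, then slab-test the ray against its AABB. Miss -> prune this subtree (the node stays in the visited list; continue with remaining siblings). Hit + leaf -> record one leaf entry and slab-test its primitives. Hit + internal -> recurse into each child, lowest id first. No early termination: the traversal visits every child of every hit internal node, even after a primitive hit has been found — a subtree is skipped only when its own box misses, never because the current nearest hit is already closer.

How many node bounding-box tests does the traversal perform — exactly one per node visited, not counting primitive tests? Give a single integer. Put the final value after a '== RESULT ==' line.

Traverse from the root:
N0 x:[-4,33] y:[-6,27] z:[-1,37/3] -> hit [-1,37/3], descend [2, 9, 11, 12]
  N2 x:[1,21] y:[13,27] z:[6,37/3] -> miss, prune
  N9 x:[13,32] y:[-6,14] z:[22/3,37/3] -> miss, prune
  N11 x:[-4,20] y:[-4,22] z:[-1,17/3] -> hit [-1,17/3], descend [5, 8, 10, 17]
    N5 x:[-4,4] y:[18,22] z:[-1/3,13/3] -> miss, prune
    N8 x:[-2,1] y:[1,16] z:[-1,14/3] -> hit [1,1] leaf, test {P2(miss), P12(miss)}
    N10 x:[15,20] y:[13,17] z:[11/3,17/3] -> miss, prune
    N17 x:[-2,3] y:[-4,1] z:[10/3,13/3] -> miss, prune
  N12 x:[21,33] y:[9,23] z:[-1,11/3] -> miss, prune

9 AABB tests over nodes [0, 2, 9, 11, 5, 8, 10, 17, 12]; 1 leaf entered; closest miss.

== RESULT ==
9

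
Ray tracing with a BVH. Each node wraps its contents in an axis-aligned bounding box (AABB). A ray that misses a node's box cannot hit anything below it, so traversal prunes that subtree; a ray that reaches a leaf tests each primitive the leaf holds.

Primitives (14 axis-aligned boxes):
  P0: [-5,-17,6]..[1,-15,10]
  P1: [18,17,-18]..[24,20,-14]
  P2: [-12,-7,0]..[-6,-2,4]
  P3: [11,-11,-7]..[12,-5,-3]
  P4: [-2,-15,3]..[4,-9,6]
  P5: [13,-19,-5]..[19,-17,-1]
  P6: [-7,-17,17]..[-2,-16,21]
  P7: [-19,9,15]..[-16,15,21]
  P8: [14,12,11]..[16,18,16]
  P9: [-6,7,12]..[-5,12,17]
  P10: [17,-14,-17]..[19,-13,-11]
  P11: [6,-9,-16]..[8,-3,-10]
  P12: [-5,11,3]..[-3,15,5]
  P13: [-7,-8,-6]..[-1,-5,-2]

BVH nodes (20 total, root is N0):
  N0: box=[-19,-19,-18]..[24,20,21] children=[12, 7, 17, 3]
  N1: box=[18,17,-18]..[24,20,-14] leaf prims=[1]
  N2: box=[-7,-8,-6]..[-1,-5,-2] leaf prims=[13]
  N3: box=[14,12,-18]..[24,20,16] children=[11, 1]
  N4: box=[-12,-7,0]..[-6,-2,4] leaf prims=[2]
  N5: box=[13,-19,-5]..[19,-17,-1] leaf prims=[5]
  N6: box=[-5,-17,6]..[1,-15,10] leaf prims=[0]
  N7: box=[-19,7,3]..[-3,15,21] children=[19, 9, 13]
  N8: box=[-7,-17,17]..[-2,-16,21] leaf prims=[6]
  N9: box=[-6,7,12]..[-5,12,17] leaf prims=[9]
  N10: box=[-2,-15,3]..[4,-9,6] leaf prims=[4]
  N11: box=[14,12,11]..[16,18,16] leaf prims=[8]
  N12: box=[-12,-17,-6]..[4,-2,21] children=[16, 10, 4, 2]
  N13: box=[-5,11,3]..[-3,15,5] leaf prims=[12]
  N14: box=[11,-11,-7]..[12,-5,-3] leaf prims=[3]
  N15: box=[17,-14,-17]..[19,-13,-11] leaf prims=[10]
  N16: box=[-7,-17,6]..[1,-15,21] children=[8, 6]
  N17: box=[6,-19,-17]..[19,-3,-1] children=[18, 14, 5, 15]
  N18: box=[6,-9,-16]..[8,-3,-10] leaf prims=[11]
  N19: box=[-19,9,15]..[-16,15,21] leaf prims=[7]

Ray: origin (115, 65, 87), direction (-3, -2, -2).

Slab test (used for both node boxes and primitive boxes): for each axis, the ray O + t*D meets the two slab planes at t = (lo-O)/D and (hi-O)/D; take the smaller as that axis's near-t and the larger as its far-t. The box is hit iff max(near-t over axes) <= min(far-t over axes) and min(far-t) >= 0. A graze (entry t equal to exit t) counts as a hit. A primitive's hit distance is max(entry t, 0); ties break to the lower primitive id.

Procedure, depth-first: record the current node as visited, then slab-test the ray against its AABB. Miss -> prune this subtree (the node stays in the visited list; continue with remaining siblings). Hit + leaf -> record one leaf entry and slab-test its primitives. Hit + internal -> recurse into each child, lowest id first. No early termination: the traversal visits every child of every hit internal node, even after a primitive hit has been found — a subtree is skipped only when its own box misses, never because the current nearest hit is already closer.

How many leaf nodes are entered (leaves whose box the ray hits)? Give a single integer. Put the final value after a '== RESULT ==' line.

Trace the traversal:
N0 x:[91/3,134/3] y:[45/2,42] z:[33,105/2] -> hit [33,42], descend [3, 7, 12, 17]
  N3 x:[91/3,101/3] y:[45/2,53/2] z:[71/2,105/2] -> miss, prune
  N7 x:[118/3,134/3] y:[25,29] z:[33,42] -> miss, prune
  N12 x:[37,127/3] y:[67/2,41] z:[33,93/2] -> hit [37,41], descend [2, 4, 10, 16]
    N2 x:[116/3,122/3] y:[35,73/2] z:[89/2,93/2] -> miss, prune
    N4 x:[121/3,127/3] y:[67/2,36] z:[83/2,87/2] -> miss, prune
    N10 x:[37,39] y:[37,40] z:[81/2,42] -> miss, prune
    N16 x:[38,122/3] y:[40,41] z:[33,81/2] -> hit [40,81/2], descend [6, 8]
      N6 x:[38,40] y:[40,41] z:[77/2,81/2] -> hit [40,40] leaf, test {P0@t=40}
      N8 x:[39,122/3] y:[81/2,41] z:[33,35] -> miss, prune
  N17 x:[32,109/3] y:[34,42] z:[44,52] -> miss, prune

Summary -> nodes [0, 3, 7, 12, 2, 4, 10, 16, 6, 8, 17]; box-tests=11; leaf-entries=1; first=P0

== RESULT ==
1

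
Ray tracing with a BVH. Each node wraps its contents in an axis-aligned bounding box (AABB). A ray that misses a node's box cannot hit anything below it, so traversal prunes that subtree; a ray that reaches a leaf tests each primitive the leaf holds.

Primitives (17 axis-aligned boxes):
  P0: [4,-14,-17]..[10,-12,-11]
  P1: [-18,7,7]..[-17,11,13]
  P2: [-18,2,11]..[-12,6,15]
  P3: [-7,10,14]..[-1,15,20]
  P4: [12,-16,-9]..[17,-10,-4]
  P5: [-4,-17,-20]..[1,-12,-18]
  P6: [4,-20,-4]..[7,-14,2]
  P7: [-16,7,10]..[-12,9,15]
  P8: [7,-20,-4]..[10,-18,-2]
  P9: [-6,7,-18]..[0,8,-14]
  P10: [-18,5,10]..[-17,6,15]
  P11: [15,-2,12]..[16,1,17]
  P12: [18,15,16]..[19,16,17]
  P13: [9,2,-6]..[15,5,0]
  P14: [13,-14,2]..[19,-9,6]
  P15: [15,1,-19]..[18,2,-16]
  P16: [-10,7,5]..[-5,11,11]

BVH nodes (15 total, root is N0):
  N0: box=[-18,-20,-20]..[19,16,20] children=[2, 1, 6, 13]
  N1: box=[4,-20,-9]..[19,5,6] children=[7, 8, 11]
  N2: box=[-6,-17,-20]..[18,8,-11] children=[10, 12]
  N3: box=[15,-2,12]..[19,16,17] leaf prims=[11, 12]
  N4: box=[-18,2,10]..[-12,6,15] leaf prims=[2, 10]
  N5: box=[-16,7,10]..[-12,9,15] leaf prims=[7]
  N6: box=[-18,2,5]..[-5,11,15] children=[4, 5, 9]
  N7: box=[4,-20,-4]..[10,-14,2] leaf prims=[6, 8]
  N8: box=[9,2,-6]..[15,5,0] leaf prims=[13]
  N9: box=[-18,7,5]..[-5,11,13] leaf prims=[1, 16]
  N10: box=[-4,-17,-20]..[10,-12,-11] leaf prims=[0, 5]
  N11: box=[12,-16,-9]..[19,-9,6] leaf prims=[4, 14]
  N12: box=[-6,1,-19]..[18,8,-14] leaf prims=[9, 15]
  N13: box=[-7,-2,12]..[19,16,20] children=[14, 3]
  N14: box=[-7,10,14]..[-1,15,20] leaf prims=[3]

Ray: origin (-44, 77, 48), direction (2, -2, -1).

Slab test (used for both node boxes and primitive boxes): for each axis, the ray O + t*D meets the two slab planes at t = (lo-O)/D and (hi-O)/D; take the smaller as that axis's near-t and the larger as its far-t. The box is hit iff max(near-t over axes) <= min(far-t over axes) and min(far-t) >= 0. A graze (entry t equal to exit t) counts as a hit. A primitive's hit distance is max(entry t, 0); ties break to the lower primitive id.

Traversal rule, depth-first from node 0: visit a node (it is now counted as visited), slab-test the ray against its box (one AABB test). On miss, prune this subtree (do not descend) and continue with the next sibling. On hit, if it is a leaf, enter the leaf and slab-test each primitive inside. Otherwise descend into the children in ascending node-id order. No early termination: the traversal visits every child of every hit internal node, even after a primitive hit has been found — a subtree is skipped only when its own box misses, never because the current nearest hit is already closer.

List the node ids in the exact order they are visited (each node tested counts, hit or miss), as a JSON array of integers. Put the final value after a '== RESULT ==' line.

Traverse from the root:
N0 x:[13,63/2] y:[61/2,97/2] z:[28,68] -> hit [61/2,63/2], descend [1, 2, 6, 13]
  N1 x:[24,63/2] y:[36,97/2] z:[42,57] -> miss, prune
  N2 x:[19,31] y:[69/2,47] z:[59,68] -> miss, prune
  N6 x:[13,39/2] y:[33,75/2] z:[33,43] -> miss, prune
  N13 x:[37/2,63/2] y:[61/2,79/2] z:[28,36] -> hit [61/2,63/2], descend [3, 14]
    N3 x:[59/2,63/2] y:[61/2,79/2] z:[31,36] -> hit [31,63/2] leaf, test {P11(miss), P12@t=31}
    N14 x:[37/2,43/2] y:[31,67/2] z:[28,34] -> miss, prune

7 AABB tests over nodes [0, 1, 2, 6, 13, 3, 14]; 1 leaf entered; closest P12.

== RESULT ==
[0, 1, 2, 6, 13, 3, 14]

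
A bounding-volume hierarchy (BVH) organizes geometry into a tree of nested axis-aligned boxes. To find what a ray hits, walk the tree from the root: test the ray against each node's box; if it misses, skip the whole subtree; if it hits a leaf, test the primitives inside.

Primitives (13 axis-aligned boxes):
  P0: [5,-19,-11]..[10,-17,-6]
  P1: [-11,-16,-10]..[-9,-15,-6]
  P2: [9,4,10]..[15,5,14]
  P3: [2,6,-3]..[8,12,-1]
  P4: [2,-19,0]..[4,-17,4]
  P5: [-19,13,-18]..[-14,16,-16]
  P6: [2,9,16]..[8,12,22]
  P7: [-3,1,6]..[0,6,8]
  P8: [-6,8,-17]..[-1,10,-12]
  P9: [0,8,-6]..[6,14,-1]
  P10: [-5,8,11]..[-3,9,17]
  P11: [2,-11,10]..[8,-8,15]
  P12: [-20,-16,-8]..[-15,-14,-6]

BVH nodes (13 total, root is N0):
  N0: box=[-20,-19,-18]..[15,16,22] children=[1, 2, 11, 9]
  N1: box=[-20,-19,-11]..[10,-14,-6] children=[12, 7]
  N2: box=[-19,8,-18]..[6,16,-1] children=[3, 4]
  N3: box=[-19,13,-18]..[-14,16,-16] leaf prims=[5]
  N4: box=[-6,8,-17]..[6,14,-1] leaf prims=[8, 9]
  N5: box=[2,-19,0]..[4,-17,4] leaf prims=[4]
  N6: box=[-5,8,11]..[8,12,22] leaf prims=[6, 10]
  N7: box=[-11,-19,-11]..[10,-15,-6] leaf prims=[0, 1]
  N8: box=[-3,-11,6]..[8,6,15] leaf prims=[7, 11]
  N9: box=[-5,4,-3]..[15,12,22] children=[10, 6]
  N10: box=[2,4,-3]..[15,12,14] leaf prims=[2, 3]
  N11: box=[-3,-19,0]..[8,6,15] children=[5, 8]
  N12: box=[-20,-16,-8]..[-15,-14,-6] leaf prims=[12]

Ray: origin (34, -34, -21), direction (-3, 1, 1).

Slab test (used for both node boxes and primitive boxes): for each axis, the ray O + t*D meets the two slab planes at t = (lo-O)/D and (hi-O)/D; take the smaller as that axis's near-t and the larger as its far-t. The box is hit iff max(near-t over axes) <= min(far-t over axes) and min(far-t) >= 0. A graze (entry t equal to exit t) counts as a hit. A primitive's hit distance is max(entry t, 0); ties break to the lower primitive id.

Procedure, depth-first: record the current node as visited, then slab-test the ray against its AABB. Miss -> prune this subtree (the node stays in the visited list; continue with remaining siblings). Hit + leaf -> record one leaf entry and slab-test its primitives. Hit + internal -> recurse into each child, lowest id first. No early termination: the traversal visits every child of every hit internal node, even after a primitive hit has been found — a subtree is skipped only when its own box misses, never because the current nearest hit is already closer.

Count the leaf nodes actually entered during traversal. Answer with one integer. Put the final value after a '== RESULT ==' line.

Trace the traversal:
N0 x:[19/3,18] y:[15,50] z:[3,43] -> hit [15,18], descend [1, 2, 9, 11]
  N1 x:[8,18] y:[15,20] z:[10,15] -> hit [15,15], descend [7, 12]
    N7 x:[8,15] y:[15,19] z:[10,15] -> hit [15,15] leaf, test {P0(miss), P1(miss)}
    N12 x:[49/3,18] y:[18,20] z:[13,15] -> miss, prune
  N2 x:[28/3,53/3] y:[42,50] z:[3,20] -> miss, prune
  N9 x:[19/3,13] y:[38,46] z:[18,43] -> miss, prune
  N11 x:[26/3,37/3] y:[15,40] z:[21,36] -> miss, prune

Visited [0, 1, 7, 12, 2, 9, 11]. Tests: 7 box, 1 leaf. Nearest: miss.

== RESULT ==
1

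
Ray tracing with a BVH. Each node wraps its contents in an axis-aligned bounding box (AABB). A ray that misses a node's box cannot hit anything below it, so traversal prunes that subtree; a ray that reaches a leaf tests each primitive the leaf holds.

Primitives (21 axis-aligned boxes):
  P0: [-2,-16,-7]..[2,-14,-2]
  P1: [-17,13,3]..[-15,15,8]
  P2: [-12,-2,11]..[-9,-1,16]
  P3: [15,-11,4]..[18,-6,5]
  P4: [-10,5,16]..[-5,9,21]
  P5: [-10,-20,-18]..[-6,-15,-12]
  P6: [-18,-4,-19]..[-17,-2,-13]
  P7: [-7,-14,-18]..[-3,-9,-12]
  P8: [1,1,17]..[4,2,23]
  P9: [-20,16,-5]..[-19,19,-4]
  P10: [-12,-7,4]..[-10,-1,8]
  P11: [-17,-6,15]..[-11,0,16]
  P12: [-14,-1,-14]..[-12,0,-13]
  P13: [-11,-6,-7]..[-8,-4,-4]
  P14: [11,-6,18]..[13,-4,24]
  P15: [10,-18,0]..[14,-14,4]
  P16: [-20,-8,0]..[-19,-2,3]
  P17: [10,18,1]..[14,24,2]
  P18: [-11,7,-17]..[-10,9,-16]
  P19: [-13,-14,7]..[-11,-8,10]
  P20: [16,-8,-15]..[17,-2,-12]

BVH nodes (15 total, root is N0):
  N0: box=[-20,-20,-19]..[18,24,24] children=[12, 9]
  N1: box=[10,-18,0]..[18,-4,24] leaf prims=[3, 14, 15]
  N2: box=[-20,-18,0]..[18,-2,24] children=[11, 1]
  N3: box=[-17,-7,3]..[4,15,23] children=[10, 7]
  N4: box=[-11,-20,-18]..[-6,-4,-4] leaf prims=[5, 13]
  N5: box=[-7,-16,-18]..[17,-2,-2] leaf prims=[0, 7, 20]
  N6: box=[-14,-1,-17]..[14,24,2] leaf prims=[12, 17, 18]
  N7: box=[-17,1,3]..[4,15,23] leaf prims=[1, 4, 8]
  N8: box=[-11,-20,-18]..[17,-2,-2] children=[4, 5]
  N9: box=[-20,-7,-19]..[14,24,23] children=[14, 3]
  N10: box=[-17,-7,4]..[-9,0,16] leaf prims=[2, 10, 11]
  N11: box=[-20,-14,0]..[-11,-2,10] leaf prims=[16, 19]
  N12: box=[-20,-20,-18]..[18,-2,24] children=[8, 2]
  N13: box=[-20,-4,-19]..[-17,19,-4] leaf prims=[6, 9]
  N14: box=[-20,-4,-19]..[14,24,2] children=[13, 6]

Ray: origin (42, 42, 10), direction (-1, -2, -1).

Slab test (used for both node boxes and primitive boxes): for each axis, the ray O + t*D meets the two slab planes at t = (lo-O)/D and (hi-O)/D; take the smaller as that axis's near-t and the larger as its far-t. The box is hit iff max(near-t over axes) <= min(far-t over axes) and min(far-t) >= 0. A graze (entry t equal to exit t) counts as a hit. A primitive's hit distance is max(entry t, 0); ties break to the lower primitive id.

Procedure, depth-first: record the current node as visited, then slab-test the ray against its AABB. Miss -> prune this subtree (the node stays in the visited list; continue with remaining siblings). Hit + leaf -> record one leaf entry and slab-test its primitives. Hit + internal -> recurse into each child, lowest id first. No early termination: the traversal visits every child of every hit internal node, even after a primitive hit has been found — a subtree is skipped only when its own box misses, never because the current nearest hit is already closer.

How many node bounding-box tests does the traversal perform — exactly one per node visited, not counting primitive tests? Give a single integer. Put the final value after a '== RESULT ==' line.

Trace the traversal:
N0 x:[24,62] y:[9,31] z:[-14,29] -> hit [24,29], descend [9, 12]
  N9 x:[28,62] y:[9,49/2] z:[-13,29] -> miss, prune
  N12 x:[24,62] y:[22,31] z:[-14,28] -> hit [24,28], descend [2, 8]
    N2 x:[24,62] y:[22,30] z:[-14,10] -> miss, prune
    N8 x:[25,53] y:[22,31] z:[12,28] -> hit [25,28], descend [4, 5]
      N4 x:[48,53] y:[23,31] z:[14,28] -> miss, prune
      N5 x:[25,49] y:[22,29] z:[12,28] -> hit [25,28] leaf, test {P0(miss), P7(miss), P20@t=25}

Summary -> nodes [0, 9, 12, 2, 8, 4, 5]; box-tests=7; leaf-entries=1; first=P20

== RESULT ==
7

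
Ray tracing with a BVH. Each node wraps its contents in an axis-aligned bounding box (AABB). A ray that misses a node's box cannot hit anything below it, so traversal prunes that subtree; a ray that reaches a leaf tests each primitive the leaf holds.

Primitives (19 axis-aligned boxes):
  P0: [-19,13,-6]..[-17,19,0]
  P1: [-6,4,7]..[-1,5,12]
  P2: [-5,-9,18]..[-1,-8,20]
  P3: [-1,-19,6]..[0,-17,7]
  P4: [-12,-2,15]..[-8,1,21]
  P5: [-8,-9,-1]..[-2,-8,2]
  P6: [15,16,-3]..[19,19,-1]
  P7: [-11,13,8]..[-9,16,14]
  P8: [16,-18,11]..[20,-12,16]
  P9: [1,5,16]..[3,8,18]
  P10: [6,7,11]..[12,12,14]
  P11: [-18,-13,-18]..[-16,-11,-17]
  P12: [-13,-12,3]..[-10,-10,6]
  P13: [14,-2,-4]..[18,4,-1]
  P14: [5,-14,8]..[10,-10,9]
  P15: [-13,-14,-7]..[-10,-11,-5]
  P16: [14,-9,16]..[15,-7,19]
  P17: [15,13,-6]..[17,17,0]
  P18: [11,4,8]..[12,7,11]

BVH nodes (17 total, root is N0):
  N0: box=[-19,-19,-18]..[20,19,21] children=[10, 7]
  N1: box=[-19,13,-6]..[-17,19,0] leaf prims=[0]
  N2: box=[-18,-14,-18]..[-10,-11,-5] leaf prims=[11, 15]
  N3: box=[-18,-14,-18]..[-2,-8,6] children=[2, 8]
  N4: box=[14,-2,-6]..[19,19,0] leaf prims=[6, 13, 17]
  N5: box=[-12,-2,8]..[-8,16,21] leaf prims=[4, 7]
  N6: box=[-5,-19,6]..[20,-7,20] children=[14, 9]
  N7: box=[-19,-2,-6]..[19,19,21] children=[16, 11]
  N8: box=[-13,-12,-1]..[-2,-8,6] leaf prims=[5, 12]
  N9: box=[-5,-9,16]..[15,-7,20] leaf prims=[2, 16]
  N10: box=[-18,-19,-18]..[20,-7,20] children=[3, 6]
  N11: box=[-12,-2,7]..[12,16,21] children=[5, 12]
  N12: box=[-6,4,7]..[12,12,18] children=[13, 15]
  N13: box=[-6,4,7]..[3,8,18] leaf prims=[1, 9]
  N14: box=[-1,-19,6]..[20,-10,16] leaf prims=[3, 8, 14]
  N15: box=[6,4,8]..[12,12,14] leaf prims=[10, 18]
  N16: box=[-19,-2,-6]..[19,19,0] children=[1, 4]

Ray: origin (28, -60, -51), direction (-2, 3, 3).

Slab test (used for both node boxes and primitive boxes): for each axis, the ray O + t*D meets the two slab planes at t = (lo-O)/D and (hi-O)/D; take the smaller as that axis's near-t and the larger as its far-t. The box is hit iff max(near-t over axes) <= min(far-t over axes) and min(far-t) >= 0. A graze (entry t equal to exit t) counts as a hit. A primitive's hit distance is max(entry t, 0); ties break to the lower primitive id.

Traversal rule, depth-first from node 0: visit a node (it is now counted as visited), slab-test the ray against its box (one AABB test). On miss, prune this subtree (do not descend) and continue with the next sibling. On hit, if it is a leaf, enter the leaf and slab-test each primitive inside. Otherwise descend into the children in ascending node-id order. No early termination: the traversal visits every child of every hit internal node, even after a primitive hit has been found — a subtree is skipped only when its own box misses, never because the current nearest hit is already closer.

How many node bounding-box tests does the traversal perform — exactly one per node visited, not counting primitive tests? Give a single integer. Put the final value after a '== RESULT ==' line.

Traverse from the root:
N0 x:[4,47/2] y:[41/3,79/3] z:[11,24] -> hit [41/3,47/2], descend [7, 10]
  N7 x:[9/2,47/2] y:[58/3,79/3] z:[15,24] -> hit [58/3,47/2], descend [11, 16]
    N11 x:[8,20] y:[58/3,76/3] z:[58/3,24] -> hit [58/3,20], descend [5, 12]
      N5 x:[18,20] y:[58/3,76/3] z:[59/3,24] -> hit [59/3,20] leaf, test {P4(miss), P7(miss)}
      N12 x:[8,17] y:[64/3,24] z:[58/3,23] -> miss, prune
    N16 x:[9/2,47/2] y:[58/3,79/3] z:[15,17] -> miss, prune
  N10 x:[4,23] y:[41/3,53/3] z:[11,71/3] -> hit [41/3,53/3], descend [3, 6]
    N3 x:[15,23] y:[46/3,52/3] z:[11,19] -> hit [46/3,52/3], descend [2, 8]
      N2 x:[19,23] y:[46/3,49/3] z:[11,46/3] -> miss, prune
      N8 x:[15,41/2] y:[16,52/3] z:[50/3,19] -> hit [50/3,52/3] leaf, test {P5@t=17, P12(miss)}
    N6 x:[4,33/2] y:[41/3,53/3] z:[19,71/3] -> miss, prune

11 AABB tests over nodes [0, 7, 11, 5, 12, 16, 10, 3, 2, 8, 6]; 2 leaves entered; closest P5.

== RESULT ==
11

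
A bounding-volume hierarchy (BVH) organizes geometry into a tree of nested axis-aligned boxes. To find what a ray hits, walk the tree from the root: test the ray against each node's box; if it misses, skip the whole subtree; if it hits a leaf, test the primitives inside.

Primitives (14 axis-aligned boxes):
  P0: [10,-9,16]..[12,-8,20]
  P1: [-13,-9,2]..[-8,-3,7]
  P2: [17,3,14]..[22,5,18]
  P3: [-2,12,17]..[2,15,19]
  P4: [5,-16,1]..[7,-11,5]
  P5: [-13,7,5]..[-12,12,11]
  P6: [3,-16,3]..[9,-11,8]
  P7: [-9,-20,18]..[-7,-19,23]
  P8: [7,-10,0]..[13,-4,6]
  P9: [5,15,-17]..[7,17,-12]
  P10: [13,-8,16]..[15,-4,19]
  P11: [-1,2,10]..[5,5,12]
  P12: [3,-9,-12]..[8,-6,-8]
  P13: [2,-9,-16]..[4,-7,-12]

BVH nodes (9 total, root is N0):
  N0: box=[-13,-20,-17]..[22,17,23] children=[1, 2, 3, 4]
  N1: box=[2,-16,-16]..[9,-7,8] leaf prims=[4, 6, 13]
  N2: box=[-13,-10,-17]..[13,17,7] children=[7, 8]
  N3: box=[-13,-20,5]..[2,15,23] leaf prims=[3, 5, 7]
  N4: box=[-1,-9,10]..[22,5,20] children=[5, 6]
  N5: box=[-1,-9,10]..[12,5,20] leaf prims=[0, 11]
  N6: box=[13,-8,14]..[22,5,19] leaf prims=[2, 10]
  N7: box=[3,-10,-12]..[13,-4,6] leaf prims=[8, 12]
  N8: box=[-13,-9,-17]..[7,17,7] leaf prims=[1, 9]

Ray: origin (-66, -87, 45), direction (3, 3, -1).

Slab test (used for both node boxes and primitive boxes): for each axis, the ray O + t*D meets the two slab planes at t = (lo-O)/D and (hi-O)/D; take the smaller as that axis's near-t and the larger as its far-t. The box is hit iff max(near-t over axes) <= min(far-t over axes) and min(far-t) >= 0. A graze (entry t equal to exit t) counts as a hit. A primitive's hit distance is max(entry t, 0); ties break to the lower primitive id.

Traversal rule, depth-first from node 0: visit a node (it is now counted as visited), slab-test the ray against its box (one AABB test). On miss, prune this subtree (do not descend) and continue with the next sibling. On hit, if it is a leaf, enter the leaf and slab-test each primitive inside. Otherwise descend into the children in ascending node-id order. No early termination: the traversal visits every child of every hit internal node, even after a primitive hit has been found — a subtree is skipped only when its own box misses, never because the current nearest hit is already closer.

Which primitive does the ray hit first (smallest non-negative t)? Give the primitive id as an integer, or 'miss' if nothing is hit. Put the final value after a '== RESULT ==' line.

Walk:
N0 x:[53/3,88/3] y:[67/3,104/3] z:[22,62] -> hit [67/3,88/3], descend [1, 2, 3, 4]
  N1 x:[68/3,25] y:[71/3,80/3] z:[37,61] -> miss, prune
  N2 x:[53/3,79/3] y:[77/3,104/3] z:[38,62] -> miss, prune
  N3 x:[53/3,68/3] y:[67/3,34] z:[22,40] -> hit [67/3,68/3] leaf, test {P3(miss), P5(miss), P7(miss)}
  N4 x:[65/3,88/3] y:[26,92/3] z:[25,35] -> hit [26,88/3], descend [5, 6]
    N5 x:[65/3,26] y:[26,92/3] z:[25,35] -> hit [26,26] leaf, test {P0@t=26, P11(miss)}
    N6 x:[79/3,88/3] y:[79/3,92/3] z:[26,31] -> hit [79/3,88/3] leaf, test {P2(miss), P10@t=79/3}

7 AABB tests over nodes [0, 1, 2, 3, 4, 5, 6]; 3 leaves entered; closest P0.

== RESULT ==
0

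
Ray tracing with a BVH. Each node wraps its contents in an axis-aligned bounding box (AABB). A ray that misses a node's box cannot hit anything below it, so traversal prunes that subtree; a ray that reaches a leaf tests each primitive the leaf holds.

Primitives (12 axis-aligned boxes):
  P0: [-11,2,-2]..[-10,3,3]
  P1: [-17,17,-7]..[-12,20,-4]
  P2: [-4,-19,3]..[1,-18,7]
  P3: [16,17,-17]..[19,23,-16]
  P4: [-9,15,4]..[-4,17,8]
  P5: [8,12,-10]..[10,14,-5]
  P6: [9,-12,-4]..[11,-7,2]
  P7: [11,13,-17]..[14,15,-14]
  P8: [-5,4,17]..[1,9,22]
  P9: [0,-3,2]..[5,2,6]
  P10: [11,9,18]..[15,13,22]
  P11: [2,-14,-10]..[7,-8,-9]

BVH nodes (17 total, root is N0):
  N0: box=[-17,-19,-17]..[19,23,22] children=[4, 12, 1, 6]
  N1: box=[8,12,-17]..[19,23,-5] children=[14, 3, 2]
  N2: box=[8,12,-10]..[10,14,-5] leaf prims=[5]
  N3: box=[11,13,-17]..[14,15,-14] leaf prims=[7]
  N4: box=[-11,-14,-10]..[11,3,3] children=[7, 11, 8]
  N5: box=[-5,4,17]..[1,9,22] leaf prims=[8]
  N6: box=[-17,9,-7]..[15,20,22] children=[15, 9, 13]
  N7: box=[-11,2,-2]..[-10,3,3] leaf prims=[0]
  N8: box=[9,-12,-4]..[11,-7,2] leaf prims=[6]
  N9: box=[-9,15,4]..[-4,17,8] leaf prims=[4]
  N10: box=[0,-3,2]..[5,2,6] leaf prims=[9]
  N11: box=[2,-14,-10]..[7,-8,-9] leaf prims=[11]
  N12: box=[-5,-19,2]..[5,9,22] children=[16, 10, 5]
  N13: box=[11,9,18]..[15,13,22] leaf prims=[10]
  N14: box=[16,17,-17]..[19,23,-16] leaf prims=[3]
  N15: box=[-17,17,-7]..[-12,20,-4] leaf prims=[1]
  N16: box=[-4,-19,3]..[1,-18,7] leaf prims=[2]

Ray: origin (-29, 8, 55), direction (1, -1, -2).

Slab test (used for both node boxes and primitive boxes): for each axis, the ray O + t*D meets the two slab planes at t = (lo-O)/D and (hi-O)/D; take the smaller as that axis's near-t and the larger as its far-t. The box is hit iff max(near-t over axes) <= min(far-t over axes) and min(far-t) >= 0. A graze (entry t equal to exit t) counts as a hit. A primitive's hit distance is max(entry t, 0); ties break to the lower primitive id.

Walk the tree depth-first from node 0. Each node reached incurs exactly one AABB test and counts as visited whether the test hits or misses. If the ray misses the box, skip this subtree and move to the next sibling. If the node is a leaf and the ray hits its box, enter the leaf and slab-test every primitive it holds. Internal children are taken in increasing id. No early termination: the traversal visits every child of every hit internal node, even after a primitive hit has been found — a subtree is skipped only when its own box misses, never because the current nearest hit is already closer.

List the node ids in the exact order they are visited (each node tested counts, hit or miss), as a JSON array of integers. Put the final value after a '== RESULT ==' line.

Walk:
N0 x:[12,48] y:[-15,27] z:[33/2,36] -> hit [33/2,27], descend [1, 4, 6, 12]
  N1 x:[37,48] y:[-15,-4] z:[30,36] -> miss, prune
  N4 x:[18,40] y:[5,22] z:[26,65/2] -> miss, prune
  N6 x:[12,44] y:[-12,-1] z:[33/2,31] -> miss, prune
  N12 x:[24,34] y:[-1,27] z:[33/2,53/2] -> hit [24,53/2], descend [5, 10, 16]
    N5 x:[24,30] y:[-1,4] z:[33/2,19] -> miss, prune
    N10 x:[29,34] y:[6,11] z:[49/2,53/2] -> miss, prune
    N16 x:[25,30] y:[26,27] z:[24,26] -> hit [26,26] leaf, test {P2@t=26}

8 AABB tests over nodes [0, 1, 4, 6, 12, 5, 10, 16]; 1 leaf entered; closest P2.

== RESULT ==
[0, 1, 4, 6, 12, 5, 10, 16]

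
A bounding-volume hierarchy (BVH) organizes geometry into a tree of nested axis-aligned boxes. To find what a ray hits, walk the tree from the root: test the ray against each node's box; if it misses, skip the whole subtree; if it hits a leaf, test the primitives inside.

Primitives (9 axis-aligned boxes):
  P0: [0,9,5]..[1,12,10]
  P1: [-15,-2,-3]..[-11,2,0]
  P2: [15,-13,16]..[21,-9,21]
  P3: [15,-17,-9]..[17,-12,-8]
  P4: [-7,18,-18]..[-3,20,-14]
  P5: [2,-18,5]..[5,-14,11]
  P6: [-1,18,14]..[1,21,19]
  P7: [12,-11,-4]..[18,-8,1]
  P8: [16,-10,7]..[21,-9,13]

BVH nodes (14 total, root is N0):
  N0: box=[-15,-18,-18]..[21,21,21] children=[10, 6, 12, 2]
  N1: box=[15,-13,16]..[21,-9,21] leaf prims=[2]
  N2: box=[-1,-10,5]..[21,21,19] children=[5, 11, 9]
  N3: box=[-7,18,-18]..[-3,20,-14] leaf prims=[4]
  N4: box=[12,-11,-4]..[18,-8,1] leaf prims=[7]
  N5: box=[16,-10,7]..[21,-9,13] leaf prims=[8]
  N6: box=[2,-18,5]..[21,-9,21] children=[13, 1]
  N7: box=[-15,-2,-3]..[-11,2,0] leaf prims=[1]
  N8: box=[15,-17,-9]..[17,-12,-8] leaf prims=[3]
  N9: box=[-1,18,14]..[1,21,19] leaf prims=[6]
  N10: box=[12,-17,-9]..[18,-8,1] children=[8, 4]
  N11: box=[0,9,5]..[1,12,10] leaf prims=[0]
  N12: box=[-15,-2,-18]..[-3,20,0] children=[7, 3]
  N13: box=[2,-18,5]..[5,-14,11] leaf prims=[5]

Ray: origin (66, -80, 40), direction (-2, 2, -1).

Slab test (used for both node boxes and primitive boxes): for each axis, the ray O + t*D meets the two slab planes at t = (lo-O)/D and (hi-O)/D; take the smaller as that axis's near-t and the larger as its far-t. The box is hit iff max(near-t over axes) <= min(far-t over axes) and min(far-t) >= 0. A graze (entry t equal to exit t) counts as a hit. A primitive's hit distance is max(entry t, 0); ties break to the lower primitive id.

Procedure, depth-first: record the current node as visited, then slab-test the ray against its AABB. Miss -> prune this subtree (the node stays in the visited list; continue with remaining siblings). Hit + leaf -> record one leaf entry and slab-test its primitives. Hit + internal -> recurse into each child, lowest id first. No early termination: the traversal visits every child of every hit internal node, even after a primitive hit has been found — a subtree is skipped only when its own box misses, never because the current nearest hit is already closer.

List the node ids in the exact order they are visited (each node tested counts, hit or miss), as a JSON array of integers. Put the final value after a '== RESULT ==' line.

Trace the traversal:
N0 x:[45/2,81/2] y:[31,101/2] z:[19,58] -> hit [31,81/2], descend [2, 6, 10, 12]
  N2 x:[45/2,67/2] y:[35,101/2] z:[21,35] -> miss, prune
  N6 x:[45/2,32] y:[31,71/2] z:[19,35] -> hit [31,32], descend [1, 13]
    N1 x:[45/2,51/2] y:[67/2,71/2] z:[19,24] -> miss, prune
    N13 x:[61/2,32] y:[31,33] z:[29,35] -> hit [31,32] leaf, test {P5@t=31}
  N10 x:[24,27] y:[63/2,36] z:[39,49] -> miss, prune
  N12 x:[69/2,81/2] y:[39,50] z:[40,58] -> hit [40,81/2], descend [3, 7]
    N3 x:[69/2,73/2] y:[49,50] z:[54,58] -> miss, prune
    N7 x:[77/2,81/2] y:[39,41] z:[40,43] -> hit [40,81/2] leaf, test {P1@t=40}

Summary -> nodes [0, 2, 6, 1, 13, 10, 12, 3, 7]; box-tests=9; leaf-entries=2; first=P5

== RESULT ==
[0, 2, 6, 1, 13, 10, 12, 3, 7]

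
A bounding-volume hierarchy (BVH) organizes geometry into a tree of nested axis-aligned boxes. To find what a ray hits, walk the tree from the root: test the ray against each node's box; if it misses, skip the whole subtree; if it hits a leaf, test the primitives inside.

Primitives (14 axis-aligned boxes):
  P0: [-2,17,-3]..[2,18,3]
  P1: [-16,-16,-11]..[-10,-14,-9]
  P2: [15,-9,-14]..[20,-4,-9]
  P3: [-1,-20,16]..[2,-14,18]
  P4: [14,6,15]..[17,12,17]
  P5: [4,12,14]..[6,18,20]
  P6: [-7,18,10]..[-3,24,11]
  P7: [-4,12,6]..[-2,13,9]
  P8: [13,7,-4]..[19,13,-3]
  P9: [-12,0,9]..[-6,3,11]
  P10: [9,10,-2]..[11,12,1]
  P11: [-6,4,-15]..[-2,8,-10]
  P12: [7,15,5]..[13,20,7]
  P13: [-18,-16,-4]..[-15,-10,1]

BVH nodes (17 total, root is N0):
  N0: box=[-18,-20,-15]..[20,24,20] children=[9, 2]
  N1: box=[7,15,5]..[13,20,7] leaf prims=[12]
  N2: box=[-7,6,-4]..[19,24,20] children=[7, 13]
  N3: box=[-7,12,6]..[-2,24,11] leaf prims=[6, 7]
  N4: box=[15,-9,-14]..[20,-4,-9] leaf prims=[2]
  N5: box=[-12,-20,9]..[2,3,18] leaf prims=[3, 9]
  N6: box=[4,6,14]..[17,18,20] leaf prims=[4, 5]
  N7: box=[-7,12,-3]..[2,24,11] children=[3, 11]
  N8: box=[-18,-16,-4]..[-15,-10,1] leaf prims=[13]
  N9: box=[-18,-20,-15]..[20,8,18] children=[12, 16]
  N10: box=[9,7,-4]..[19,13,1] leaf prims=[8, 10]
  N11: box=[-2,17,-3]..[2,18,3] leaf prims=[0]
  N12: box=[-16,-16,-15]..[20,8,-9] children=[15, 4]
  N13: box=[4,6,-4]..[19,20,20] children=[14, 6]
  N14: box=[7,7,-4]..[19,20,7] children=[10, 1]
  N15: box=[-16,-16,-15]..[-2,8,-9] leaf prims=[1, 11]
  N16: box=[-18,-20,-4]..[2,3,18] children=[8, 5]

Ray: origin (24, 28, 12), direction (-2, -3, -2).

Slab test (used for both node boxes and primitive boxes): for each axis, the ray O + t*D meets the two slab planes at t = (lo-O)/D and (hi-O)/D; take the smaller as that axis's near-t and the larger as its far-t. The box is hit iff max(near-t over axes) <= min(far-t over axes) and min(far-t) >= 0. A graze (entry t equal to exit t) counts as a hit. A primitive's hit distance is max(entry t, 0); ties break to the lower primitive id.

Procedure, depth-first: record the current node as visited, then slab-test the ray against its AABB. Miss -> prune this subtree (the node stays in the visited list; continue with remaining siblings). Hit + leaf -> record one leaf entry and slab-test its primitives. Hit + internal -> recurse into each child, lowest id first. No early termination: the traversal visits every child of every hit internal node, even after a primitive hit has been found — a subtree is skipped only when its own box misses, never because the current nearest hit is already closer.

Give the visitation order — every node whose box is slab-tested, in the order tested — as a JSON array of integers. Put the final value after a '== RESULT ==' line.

Trace the traversal:
N0 x:[2,21] y:[4/3,16] z:[-4,27/2] -> hit [2,27/2], descend [2, 9]
  N2 x:[5/2,31/2] y:[4/3,22/3] z:[-4,8] -> hit [5/2,22/3], descend [7, 13]
    N7 x:[11,31/2] y:[4/3,16/3] z:[1/2,15/2] -> miss, prune
    N13 x:[5/2,10] y:[8/3,22/3] z:[-4,8] -> hit [8/3,22/3], descend [6, 14]
      N6 x:[7/2,10] y:[10/3,22/3] z:[-4,-1] -> miss, prune
      N14 x:[5/2,17/2] y:[8/3,7] z:[5/2,8] -> hit [8/3,7], descend [1, 10]
        N1 x:[11/2,17/2] y:[8/3,13/3] z:[5/2,7/2] -> miss, prune
        N10 x:[5/2,15/2] y:[5,7] z:[11/2,8] -> hit [11/2,7] leaf, test {P8(miss), P10(miss)}
  N9 x:[2,21] y:[20/3,16] z:[-3,27/2] -> hit [20/3,27/2], descend [12, 16]
    N12 x:[2,20] y:[20/3,44/3] z:[21/2,27/2] -> hit [21/2,27/2], descend [4, 15]
      N4 x:[2,9/2] y:[32/3,37/3] z:[21/2,13] -> miss, prune
      N15 x:[13,20] y:[20/3,44/3] z:[21/2,27/2] -> hit [13,27/2] leaf, test {P1(miss), P11(miss)}
    N16 x:[11,21] y:[25/3,16] z:[-3,8] -> miss, prune

Summary -> nodes [0, 2, 7, 13, 6, 14, 1, 10, 9, 12, 4, 15, 16]; box-tests=13; leaf-entries=2; first=miss

== RESULT ==
[0, 2, 7, 13, 6, 14, 1, 10, 9, 12, 4, 15, 16]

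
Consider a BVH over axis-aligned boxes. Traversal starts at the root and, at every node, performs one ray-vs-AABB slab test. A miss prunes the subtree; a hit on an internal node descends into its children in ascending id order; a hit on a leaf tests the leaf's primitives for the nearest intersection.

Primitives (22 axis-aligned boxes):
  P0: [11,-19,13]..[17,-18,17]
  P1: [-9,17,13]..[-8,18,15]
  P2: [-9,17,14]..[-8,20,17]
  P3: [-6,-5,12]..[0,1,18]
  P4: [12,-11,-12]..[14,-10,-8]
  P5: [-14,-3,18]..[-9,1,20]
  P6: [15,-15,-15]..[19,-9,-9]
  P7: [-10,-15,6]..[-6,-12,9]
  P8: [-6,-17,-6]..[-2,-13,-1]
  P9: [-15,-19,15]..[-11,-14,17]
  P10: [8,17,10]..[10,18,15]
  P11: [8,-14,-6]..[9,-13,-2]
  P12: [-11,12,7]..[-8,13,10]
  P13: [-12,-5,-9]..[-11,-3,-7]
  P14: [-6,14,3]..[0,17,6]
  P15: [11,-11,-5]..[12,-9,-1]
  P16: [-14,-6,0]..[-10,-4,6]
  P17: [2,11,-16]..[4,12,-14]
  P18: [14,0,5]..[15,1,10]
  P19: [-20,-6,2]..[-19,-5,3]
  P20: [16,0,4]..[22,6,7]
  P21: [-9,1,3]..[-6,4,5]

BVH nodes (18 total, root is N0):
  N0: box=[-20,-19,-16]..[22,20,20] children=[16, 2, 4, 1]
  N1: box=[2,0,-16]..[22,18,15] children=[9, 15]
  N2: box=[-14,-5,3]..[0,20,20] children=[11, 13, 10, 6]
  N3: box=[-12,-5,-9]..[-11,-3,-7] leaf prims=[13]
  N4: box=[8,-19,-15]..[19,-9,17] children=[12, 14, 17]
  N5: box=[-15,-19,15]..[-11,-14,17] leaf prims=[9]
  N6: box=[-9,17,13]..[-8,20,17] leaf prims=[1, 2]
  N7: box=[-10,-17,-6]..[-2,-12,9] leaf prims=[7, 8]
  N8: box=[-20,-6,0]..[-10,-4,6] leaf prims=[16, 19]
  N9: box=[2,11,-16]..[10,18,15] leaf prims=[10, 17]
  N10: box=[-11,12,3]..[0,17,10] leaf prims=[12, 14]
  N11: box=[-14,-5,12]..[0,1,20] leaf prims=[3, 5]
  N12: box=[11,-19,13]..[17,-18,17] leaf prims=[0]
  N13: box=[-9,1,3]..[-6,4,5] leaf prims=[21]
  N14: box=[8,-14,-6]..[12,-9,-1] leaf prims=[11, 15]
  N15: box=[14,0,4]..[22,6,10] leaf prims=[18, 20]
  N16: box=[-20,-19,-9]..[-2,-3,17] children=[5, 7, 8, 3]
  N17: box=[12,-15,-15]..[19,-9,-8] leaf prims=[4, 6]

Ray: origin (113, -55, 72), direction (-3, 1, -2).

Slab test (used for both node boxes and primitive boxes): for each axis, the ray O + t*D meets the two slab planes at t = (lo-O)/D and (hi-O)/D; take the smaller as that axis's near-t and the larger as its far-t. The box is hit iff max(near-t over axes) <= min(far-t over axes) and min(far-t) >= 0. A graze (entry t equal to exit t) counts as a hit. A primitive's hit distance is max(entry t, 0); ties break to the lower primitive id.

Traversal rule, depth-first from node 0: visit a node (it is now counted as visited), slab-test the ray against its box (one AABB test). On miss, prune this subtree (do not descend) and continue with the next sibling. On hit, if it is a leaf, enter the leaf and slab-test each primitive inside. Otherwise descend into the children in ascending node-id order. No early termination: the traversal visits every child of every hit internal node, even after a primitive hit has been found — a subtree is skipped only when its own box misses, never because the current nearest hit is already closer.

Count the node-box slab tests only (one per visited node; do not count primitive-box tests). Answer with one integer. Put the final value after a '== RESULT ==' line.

Walk:
N0 x:[91/3,133/3] y:[36,75] z:[26,44] -> hit [36,44], descend [1, 2, 4, 16]
  N1 x:[91/3,37] y:[55,73] z:[57/2,44] -> miss, prune
  N2 x:[113/3,127/3] y:[50,75] z:[26,69/2] -> miss, prune
  N4 x:[94/3,35] y:[36,46] z:[55/2,87/2] -> miss, prune
  N16 x:[115/3,133/3] y:[36,52] z:[55/2,81/2] -> hit [115/3,81/2], descend [3, 5, 7, 8]
    N3 x:[124/3,125/3] y:[50,52] z:[79/2,81/2] -> miss, prune
    N5 x:[124/3,128/3] y:[36,41] z:[55/2,57/2] -> miss, prune
    N7 x:[115/3,41] y:[38,43] z:[63/2,39] -> hit [115/3,39] leaf, test {P7(miss), P8@t=115/3}
    N8 x:[41,133/3] y:[49,51] z:[33,36] -> miss, prune

Summary -> nodes [0, 1, 2, 4, 16, 3, 5, 7, 8]; box-tests=9; leaf-entries=1; first=P8

== RESULT ==
9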